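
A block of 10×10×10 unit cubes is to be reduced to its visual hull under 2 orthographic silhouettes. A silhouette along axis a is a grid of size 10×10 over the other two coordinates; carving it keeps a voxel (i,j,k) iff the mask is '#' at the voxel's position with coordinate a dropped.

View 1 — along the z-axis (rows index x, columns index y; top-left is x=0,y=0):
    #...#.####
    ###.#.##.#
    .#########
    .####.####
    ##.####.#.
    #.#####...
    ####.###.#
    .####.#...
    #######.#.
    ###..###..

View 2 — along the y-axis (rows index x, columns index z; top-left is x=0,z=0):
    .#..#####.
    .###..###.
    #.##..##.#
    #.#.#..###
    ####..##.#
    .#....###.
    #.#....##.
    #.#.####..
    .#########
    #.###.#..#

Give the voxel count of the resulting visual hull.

full grid |V| = 1000
after view 1 [z-axis, 70 of 100 cells solid] → remaining = 700
after view 2 [y-axis, 60 of 100 cells solid] → remaining = 423

423 voxels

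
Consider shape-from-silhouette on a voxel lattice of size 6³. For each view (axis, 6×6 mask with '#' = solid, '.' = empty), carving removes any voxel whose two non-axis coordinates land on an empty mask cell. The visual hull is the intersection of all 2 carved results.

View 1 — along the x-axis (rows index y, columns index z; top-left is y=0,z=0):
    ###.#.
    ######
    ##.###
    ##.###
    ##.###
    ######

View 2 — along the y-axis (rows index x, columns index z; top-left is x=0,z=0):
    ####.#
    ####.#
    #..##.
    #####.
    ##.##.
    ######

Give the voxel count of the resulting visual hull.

initial block: 6^3 = 216
V1 x: intersect with YZ mask (31 set) -- 186 left
V2 y: intersect with XZ mask (28 set) -- 147 left

voxel count = 147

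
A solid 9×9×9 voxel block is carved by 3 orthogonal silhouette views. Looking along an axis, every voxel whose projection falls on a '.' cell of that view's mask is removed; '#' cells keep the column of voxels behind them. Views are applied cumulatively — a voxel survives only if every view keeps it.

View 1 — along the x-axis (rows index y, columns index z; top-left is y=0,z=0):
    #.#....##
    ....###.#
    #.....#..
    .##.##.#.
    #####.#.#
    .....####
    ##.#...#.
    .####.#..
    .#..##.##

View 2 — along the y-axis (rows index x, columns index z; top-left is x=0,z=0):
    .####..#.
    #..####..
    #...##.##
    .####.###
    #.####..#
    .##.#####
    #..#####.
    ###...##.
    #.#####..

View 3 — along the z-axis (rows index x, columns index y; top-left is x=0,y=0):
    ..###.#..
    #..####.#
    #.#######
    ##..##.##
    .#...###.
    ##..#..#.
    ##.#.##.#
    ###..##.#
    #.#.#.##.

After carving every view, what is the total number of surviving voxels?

start: 9×9×9 = 729 voxels
[1] x-view keeps 40 columns → grid now 360
[2] y-view keeps 52 columns → grid now 230
[3] z-view keeps 49 columns → grid now 139

139 voxels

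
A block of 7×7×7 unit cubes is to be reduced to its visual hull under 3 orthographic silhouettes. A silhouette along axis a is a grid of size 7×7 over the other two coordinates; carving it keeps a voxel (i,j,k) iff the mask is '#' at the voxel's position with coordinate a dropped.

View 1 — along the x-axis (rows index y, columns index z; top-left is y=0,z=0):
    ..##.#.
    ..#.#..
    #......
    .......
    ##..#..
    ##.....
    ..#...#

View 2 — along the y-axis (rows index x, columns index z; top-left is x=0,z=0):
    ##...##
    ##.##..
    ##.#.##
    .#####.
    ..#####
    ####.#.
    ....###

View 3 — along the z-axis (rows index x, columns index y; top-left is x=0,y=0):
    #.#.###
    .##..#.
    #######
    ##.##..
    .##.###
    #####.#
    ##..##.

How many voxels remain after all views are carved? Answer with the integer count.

full grid |V| = 343
after view 1 [x-axis, 13 of 49 cells solid] → remaining = 91
after view 2 [y-axis, 31 of 49 cells solid] → remaining = 54
after view 3 [z-axis, 34 of 49 cells solid] → remaining = 42

|visual hull| = 42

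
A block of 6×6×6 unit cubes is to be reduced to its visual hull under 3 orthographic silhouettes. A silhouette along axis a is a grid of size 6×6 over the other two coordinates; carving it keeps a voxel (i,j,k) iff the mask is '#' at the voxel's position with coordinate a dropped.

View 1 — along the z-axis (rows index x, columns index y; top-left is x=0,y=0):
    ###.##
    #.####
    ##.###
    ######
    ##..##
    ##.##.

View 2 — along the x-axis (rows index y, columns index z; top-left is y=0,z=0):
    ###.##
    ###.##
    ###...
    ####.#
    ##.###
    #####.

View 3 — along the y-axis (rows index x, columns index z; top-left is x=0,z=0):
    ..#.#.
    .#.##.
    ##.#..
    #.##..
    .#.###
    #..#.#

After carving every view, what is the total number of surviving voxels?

start: 6×6×6 = 216 voxels
[1] z-view keeps 29 columns → grid now 174
[2] x-view keeps 28 columns → grid now 139
[3] y-view keeps 18 columns → grid now 69

voxel count = 69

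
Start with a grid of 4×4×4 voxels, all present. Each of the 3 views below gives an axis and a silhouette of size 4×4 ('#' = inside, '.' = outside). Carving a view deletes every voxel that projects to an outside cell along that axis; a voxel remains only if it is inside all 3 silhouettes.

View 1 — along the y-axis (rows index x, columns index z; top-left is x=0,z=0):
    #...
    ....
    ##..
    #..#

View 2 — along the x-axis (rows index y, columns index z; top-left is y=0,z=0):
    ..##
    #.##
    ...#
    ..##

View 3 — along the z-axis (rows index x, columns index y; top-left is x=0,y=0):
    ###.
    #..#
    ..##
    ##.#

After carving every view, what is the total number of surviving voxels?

voxel count = 5

start: 4×4×4 = 64 voxels
  1. axis=1 (XZ plane), |mask|=5  ⇒  voxels=20
  2. axis=0 (YZ plane), |mask|=8  ⇒  voxels=7
  3. axis=2 (XY plane), |mask|=10  ⇒  voxels=5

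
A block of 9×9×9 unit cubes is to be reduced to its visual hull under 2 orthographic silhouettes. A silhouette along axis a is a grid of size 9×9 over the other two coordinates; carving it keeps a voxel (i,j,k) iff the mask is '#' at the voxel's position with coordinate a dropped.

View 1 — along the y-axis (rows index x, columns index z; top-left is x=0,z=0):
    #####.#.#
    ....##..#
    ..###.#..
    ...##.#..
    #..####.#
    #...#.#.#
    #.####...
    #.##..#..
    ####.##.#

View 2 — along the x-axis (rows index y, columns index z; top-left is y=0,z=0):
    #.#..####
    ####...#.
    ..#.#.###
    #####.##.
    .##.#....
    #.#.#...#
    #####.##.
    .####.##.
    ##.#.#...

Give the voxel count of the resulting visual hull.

223 voxels

before carving: 729 voxels (9×9×9)
V1 y: intersect with XZ mask (43 set) -- 387 left
V2 x: intersect with YZ mask (47 set) -- 223 left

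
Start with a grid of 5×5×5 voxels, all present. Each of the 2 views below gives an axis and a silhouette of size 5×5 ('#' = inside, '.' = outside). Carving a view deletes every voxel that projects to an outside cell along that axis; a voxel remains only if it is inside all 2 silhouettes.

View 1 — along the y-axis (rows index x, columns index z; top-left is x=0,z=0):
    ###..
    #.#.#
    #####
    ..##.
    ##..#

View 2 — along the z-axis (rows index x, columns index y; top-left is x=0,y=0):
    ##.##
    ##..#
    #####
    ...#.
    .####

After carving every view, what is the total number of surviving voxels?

start: 5×5×5 = 125 voxels
V1 y: intersect with XZ mask (16 set) -- 80 left
V2 z: intersect with XY mask (17 set) -- 60 left

voxel count = 60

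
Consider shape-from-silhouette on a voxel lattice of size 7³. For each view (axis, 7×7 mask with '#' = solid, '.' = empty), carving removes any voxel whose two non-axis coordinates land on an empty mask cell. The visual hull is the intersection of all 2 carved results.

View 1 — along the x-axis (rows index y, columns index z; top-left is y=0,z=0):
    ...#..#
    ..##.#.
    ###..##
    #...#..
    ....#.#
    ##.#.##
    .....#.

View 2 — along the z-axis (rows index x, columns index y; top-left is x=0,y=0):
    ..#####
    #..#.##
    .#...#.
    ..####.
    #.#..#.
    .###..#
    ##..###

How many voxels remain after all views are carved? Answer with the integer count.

before carving: 343 voxels (7×7×7)
carve view 1 (along x, YZ-mask fill 20/49): 140 voxels remain
carve view 2 (along z, XY-mask fill 27/49): 83 voxels remain

83 voxels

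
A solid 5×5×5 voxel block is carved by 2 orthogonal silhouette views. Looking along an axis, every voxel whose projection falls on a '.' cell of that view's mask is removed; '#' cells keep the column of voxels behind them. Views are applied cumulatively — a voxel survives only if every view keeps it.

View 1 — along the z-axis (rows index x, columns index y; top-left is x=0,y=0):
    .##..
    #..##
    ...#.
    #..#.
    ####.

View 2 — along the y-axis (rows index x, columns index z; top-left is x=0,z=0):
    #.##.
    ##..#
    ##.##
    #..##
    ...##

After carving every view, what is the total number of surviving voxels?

initial block: 5^3 = 125
V1 z: intersect with XY mask (12 set) -- 60 left
V2 y: intersect with XZ mask (15 set) -- 33 left

voxel count = 33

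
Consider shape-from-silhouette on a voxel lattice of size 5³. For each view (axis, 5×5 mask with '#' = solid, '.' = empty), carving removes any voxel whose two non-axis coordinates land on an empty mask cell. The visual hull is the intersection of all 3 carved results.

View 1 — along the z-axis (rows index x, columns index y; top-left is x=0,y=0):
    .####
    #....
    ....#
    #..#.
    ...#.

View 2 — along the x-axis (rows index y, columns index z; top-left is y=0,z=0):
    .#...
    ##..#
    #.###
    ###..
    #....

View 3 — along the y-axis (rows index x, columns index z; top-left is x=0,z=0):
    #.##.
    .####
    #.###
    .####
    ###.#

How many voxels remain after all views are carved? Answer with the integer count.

start: 5×5×5 = 125 voxels
after view 1 [z-axis, 9 of 25 cells solid] → remaining = 45
after view 2 [x-axis, 12 of 25 cells solid] → remaining = 20
after view 3 [y-axis, 19 of 25 cells solid] → remaining = 15

remaining voxels: 15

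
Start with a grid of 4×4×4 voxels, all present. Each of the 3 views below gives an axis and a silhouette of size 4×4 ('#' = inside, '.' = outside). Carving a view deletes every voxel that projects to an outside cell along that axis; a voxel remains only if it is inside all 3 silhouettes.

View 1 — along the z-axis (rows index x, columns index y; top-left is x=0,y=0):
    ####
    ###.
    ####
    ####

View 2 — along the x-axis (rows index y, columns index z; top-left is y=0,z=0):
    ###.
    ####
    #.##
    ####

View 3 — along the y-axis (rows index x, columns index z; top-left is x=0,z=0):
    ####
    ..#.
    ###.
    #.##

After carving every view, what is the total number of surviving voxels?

voxel count = 39

before carving: 64 voxels (4×4×4)
carve view 1 (along z, XY-mask fill 15/16): 60 voxels remain
carve view 2 (along x, YZ-mask fill 14/16): 52 voxels remain
carve view 3 (along y, XZ-mask fill 11/16): 39 voxels remain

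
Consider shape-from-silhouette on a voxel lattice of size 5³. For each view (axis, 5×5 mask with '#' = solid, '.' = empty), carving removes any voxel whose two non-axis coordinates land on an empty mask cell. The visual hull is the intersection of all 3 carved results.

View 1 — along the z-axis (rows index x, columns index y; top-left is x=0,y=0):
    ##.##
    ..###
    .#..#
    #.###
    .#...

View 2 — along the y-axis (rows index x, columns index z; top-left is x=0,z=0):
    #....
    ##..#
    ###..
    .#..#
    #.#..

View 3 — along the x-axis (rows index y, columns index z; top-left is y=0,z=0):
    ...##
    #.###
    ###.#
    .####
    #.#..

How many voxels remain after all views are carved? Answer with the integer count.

19 voxels

start: 5×5×5 = 125 voxels
step 1: project along z, AND mask (14/25) → |grid| = 70
step 2: project along y, AND mask (11/25) → |grid| = 29
step 3: project along x, AND mask (16/25) → |grid| = 19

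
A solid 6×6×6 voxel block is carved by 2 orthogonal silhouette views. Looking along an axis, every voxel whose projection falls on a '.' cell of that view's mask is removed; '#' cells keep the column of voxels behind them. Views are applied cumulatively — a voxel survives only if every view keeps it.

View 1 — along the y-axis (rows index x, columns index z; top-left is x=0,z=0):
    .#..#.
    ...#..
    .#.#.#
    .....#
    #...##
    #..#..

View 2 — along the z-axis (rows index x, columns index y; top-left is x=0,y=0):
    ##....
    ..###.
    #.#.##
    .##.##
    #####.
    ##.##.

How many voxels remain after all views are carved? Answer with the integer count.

|visual hull| = 46

start: 6×6×6 = 216 voxels
after view 1 [y-axis, 12 of 36 cells solid] → remaining = 72
after view 2 [z-axis, 22 of 36 cells solid] → remaining = 46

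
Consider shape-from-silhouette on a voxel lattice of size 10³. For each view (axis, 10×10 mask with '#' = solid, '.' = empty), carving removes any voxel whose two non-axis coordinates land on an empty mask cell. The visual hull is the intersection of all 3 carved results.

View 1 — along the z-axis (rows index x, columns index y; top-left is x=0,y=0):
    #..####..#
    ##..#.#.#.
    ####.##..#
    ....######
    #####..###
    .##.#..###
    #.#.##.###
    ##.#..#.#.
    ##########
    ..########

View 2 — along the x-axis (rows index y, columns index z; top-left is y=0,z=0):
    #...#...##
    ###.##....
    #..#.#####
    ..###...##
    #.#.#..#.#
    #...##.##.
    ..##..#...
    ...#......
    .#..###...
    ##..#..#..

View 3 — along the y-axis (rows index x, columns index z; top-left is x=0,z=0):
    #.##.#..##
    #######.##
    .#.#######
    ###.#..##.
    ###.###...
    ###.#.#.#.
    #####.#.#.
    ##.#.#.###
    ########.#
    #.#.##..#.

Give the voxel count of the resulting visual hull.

before carving: 1000 voxels (10×10×10)
carve view 1 (along z, XY-mask fill 68/100): 680 voxels remain
carve view 2 (along x, YZ-mask fill 43/100): 291 voxels remain
carve view 3 (along y, XZ-mask fill 69/100): 203 voxels remain

voxel count = 203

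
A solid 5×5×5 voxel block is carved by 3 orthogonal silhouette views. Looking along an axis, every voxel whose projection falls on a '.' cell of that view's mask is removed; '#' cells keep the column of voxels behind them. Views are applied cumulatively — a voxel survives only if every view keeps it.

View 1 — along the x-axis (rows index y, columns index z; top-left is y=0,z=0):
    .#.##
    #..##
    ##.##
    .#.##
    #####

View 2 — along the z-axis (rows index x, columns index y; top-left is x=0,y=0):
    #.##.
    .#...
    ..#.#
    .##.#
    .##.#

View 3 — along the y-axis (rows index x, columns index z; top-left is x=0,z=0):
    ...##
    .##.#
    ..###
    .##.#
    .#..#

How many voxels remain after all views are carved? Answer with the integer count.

before carving: 125 voxels (5×5×5)
[1] x-view keeps 18 columns → grid now 90
[2] z-view keeps 12 columns → grid now 46
[3] y-view keeps 13 columns → grid now 23

voxel count = 23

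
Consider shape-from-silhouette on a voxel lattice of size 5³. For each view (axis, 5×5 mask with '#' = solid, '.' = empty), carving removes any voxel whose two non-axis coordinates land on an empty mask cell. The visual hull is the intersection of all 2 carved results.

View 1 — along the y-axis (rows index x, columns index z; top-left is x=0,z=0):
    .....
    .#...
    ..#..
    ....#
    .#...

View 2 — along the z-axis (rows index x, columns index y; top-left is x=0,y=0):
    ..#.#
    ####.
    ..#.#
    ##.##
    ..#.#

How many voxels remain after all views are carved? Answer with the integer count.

|visual hull| = 12

initial block: 5^3 = 125
V1 y: intersect with XZ mask (4 set) -- 20 left
V2 z: intersect with XY mask (14 set) -- 12 left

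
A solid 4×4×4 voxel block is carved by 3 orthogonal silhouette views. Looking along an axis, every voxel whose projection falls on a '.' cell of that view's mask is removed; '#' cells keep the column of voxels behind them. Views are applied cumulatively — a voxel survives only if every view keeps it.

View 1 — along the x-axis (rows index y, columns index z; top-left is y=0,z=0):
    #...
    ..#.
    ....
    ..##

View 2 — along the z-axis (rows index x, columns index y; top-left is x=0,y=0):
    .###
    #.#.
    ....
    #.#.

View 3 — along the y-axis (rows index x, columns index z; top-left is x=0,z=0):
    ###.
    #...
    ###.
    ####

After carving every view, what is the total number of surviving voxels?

before carving: 64 voxels (4×4×4)
carve view 1 (along x, YZ-mask fill 4/16): 16 voxels remain
carve view 2 (along z, XY-mask fill 7/16): 5 voxels remain
carve view 3 (along y, XZ-mask fill 11/16): 4 voxels remain

voxel count = 4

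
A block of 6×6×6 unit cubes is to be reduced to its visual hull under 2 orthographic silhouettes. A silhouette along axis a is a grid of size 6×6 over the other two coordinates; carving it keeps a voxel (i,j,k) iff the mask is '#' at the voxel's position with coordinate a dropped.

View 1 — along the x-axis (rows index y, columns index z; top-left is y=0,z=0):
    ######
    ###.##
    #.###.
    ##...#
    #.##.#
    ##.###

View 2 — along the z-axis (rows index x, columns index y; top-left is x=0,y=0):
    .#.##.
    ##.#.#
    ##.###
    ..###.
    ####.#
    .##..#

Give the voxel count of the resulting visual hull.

initial block: 6^3 = 216
[1] x-view keeps 27 columns → grid now 162
[2] z-view keeps 23 columns → grid now 102

remaining voxels: 102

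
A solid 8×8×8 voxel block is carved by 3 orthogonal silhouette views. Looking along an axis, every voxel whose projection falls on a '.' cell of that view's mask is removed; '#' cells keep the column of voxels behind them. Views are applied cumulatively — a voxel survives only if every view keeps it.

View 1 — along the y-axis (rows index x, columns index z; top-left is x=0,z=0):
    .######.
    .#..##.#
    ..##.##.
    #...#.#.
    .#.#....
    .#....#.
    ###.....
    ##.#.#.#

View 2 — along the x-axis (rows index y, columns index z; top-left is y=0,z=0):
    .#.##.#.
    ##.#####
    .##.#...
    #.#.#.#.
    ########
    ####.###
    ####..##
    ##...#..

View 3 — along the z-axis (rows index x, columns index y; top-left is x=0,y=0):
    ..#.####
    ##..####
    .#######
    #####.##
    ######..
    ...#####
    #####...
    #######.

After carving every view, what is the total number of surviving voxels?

|visual hull| = 120

full grid |V| = 512
[1] y-view keeps 29 columns → grid now 232
[2] x-view keeps 42 columns → grid now 158
[3] z-view keeps 48 columns → grid now 120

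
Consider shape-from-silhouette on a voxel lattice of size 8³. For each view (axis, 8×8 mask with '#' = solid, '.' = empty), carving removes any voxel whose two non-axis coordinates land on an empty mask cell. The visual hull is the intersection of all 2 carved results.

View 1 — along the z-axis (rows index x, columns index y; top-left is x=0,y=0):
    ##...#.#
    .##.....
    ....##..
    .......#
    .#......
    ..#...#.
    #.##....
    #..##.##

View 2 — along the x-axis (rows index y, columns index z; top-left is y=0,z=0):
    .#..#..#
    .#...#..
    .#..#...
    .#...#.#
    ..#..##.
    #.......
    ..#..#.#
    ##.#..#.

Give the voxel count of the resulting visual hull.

before carving: 512 voxels (8×8×8)
[1] z-view keeps 20 columns → grid now 160
[2] x-view keeps 21 columns → grid now 53

|visual hull| = 53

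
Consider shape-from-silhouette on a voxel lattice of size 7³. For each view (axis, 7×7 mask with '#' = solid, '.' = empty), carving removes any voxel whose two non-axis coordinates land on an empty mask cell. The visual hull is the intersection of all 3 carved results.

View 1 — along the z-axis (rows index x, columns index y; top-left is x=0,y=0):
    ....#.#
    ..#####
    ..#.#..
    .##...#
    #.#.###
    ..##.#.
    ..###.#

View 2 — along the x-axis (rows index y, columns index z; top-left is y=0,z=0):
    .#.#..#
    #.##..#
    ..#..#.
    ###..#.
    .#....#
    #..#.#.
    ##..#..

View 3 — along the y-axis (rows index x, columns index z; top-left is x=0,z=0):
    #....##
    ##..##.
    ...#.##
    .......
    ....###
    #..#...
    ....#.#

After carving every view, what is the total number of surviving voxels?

before carving: 343 voxels (7×7×7)
carve view 1 (along z, XY-mask fill 24/49): 168 voxels remain
carve view 2 (along x, YZ-mask fill 21/49): 65 voxels remain
carve view 3 (along y, XZ-mask fill 17/49): 24 voxels remain

24 voxels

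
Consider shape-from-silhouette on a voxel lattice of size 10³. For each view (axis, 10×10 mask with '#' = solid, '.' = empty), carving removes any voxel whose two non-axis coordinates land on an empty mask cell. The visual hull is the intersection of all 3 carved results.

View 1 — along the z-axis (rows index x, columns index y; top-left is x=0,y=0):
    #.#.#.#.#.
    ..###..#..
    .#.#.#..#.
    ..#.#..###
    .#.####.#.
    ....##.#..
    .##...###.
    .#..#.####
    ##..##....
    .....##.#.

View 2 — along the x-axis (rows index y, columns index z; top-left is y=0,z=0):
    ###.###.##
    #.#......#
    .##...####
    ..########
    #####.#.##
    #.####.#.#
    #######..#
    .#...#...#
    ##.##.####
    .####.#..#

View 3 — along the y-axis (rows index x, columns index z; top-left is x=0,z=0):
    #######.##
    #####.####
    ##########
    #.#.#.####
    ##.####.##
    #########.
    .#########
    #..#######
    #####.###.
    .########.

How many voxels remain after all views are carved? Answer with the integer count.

voxel count = 245

before carving: 1000 voxels (10×10×10)
[1] z-view keeps 45 columns → grid now 450
[2] x-view keeps 65 columns → grid now 293
[3] y-view keeps 85 columns → grid now 245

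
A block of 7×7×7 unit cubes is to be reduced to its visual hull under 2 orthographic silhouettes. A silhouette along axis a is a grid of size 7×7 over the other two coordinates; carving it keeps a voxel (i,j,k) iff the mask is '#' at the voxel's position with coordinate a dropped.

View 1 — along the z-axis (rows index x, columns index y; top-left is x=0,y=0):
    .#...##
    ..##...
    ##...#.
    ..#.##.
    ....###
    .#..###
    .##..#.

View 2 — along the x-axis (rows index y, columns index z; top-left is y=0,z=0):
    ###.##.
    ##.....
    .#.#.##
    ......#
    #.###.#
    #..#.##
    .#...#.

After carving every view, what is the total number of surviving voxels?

full grid |V| = 343
[1] z-view keeps 21 columns → grid now 147
[2] x-view keeps 23 columns → grid now 71

voxel count = 71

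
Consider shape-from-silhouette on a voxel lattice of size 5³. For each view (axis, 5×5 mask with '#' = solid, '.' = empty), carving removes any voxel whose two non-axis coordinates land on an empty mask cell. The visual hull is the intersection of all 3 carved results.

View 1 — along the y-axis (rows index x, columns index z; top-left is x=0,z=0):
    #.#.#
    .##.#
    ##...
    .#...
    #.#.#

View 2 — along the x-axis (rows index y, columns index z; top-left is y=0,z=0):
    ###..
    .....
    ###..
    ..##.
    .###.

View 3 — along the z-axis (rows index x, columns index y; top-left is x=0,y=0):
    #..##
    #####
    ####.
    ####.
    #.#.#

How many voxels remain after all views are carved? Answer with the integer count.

start: 5×5×5 = 125 voxels
V1 y: intersect with XZ mask (12 set) -- 60 left
V2 x: intersect with YZ mask (11 set) -- 27 left
V3 z: intersect with XY mask (19 set) -- 22 left

|visual hull| = 22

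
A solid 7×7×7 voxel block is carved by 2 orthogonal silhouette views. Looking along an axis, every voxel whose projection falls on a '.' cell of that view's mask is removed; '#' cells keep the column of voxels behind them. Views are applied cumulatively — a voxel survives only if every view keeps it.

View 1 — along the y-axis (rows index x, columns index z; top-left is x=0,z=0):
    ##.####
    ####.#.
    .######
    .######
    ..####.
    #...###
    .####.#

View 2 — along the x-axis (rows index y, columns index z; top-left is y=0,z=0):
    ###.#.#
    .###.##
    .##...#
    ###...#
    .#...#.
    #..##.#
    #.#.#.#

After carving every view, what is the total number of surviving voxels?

before carving: 343 voxels (7×7×7)
V1 y: intersect with XZ mask (36 set) -- 252 left
V2 x: intersect with YZ mask (27 set) -- 134 left

|visual hull| = 134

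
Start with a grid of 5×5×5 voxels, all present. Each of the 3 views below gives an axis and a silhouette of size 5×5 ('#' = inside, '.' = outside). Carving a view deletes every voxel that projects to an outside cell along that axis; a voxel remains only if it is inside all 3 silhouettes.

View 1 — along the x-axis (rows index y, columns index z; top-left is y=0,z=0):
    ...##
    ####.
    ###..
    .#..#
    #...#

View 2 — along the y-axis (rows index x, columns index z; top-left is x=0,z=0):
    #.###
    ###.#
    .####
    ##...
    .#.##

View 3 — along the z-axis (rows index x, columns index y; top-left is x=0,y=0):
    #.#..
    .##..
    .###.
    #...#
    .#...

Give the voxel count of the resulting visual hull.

|visual hull| = 20

start: 5×5×5 = 125 voxels
  1. axis=0 (YZ plane), |mask|=13  ⇒  voxels=65
  2. axis=1 (XZ plane), |mask|=17  ⇒  voxels=45
  3. axis=2 (XY plane), |mask|=10  ⇒  voxels=20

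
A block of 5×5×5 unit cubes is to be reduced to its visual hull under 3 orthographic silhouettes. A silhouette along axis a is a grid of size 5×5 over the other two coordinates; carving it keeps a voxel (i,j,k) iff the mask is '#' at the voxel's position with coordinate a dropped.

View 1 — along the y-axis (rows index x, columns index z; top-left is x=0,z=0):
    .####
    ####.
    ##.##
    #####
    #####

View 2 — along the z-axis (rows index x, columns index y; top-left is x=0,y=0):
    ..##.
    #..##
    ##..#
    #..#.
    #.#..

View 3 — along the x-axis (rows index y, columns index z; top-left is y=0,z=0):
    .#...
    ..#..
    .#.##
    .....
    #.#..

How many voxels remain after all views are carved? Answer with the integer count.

start: 5×5×5 = 125 voxels
after view 1 [y-axis, 22 of 25 cells solid] → remaining = 110
after view 2 [z-axis, 12 of 25 cells solid] → remaining = 52
after view 3 [x-axis, 7 of 25 cells solid] → remaining = 13

|visual hull| = 13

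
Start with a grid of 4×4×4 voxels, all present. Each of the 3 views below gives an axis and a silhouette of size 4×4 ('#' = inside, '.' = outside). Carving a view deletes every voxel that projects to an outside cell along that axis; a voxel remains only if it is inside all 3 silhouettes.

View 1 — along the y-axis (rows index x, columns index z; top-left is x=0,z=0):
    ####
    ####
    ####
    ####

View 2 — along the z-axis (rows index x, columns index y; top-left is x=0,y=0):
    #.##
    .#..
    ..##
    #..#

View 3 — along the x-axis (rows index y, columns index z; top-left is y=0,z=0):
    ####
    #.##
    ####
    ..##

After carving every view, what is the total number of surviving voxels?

before carving: 64 voxels (4×4×4)
  1. axis=1 (XZ plane), |mask|=16  ⇒  voxels=64
  2. axis=2 (XY plane), |mask|=8  ⇒  voxels=32
  3. axis=0 (YZ plane), |mask|=13  ⇒  voxels=25

voxel count = 25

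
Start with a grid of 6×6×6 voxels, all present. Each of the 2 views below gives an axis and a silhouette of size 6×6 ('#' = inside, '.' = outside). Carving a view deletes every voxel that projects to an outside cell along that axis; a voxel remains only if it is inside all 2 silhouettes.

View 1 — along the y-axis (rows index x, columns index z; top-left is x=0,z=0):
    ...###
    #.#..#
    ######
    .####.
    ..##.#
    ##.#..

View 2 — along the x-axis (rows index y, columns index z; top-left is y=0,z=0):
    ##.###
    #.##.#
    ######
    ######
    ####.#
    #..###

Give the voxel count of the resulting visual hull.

remaining voxels: 112

before carving: 216 voxels (6×6×6)
  1. axis=1 (XZ plane), |mask|=22  ⇒  voxels=132
  2. axis=0 (YZ plane), |mask|=30  ⇒  voxels=112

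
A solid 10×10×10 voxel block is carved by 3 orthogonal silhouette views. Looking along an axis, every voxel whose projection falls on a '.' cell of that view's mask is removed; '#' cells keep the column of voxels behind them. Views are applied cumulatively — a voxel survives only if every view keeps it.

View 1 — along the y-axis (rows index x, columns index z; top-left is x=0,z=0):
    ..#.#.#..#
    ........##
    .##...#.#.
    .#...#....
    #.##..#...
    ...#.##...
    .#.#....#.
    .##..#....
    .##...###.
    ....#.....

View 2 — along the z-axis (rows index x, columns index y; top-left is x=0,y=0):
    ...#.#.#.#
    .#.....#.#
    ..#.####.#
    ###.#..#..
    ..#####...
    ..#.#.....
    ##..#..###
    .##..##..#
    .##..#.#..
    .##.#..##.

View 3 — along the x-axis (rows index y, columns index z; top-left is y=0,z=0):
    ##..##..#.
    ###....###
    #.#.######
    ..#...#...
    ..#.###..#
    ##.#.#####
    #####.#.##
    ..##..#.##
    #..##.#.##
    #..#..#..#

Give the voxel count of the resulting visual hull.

voxel count = 88

before carving: 1000 voxels (10×10×10)
  1. axis=1 (XZ plane), |mask|=31  ⇒  voxels=310
  2. axis=2 (XY plane), |mask|=45  ⇒  voxels=140
  3. axis=0 (YZ plane), |mask|=57  ⇒  voxels=88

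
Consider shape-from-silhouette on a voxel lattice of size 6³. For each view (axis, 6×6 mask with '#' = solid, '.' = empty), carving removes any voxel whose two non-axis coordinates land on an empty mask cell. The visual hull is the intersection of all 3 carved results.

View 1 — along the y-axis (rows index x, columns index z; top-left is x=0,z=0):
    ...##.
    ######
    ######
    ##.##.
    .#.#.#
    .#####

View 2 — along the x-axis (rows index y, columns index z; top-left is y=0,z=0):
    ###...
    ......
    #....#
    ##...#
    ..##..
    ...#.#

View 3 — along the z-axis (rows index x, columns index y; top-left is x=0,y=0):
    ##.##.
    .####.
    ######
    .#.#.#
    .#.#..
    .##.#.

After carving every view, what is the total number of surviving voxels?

|visual hull| = 28

start: 6×6×6 = 216 voxels
[1] y-view keeps 26 columns → grid now 156
[2] x-view keeps 12 columns → grid now 49
[3] z-view keeps 22 columns → grid now 28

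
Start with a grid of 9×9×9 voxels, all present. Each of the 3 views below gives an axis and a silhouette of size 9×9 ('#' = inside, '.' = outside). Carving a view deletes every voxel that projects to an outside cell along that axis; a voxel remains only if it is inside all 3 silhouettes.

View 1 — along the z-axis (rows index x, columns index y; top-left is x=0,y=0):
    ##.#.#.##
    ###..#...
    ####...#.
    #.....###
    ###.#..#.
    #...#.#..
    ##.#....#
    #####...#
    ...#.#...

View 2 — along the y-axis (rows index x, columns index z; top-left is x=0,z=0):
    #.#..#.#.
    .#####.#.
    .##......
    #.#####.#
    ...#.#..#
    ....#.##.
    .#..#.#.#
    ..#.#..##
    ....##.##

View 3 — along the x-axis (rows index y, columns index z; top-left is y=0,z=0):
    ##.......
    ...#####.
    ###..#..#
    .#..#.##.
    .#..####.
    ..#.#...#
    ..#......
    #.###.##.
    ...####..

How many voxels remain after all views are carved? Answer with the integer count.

remaining voxels: 65

full grid |V| = 729
after view 1 [z-axis, 39 of 81 cells solid] → remaining = 351
after view 2 [y-axis, 37 of 81 cells solid] → remaining = 158
after view 3 [x-axis, 35 of 81 cells solid] → remaining = 65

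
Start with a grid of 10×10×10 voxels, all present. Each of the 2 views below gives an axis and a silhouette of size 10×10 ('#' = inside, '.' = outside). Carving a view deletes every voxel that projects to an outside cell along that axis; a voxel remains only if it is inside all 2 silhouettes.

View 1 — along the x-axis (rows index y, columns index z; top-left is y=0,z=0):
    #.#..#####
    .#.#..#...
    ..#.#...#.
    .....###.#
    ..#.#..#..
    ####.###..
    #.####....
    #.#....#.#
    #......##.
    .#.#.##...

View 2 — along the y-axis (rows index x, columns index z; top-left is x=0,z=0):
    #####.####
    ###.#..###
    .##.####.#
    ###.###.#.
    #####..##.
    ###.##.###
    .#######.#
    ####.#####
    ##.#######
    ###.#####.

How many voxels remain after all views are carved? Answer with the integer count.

|visual hull| = 340

before carving: 1000 voxels (10×10×10)
[1] x-view keeps 43 columns → grid now 430
[2] y-view keeps 79 columns → grid now 340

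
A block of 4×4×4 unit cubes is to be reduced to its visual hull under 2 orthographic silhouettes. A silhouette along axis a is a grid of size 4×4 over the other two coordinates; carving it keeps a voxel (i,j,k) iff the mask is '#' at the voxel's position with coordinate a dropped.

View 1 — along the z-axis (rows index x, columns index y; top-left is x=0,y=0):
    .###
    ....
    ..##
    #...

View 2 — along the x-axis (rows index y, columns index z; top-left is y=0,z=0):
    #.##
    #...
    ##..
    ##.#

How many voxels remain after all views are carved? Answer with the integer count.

before carving: 64 voxels (4×4×4)
after view 1 [z-axis, 6 of 16 cells solid] → remaining = 24
after view 2 [x-axis, 9 of 16 cells solid] → remaining = 14

14 voxels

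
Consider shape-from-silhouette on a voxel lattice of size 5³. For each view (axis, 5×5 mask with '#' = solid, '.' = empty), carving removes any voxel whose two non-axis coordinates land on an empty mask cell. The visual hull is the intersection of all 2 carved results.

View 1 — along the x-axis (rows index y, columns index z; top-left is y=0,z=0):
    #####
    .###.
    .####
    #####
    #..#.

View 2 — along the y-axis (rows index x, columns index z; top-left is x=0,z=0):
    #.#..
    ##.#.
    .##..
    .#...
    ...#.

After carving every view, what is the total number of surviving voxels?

|visual hull| = 36

start: 5×5×5 = 125 voxels
carve view 1 (along x, YZ-mask fill 19/25): 95 voxels remain
carve view 2 (along y, XZ-mask fill 9/25): 36 voxels remain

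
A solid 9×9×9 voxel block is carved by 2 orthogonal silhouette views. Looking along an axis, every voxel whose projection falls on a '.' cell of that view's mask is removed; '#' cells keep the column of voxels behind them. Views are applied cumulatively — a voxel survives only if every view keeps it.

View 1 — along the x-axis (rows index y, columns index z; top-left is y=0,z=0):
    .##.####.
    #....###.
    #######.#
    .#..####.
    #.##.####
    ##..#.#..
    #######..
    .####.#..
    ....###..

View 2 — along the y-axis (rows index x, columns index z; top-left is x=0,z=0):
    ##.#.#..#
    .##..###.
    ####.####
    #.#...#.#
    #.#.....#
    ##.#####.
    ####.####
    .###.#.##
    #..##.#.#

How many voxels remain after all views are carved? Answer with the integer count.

before carving: 729 voxels (9×9×9)
carve view 1 (along x, YZ-mask fill 49/81): 441 voxels remain
carve view 2 (along y, XZ-mask fill 51/81): 269 voxels remain

|visual hull| = 269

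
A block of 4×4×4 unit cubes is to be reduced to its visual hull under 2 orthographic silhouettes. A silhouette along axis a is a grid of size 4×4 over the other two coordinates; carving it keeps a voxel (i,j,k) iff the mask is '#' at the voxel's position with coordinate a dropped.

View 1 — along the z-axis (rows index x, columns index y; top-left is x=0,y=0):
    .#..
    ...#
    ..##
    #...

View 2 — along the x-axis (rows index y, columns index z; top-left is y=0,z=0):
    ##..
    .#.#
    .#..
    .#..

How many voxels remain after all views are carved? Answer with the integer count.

initial block: 4^3 = 64
  1. axis=2 (XY plane), |mask|=5  ⇒  voxels=20
  2. axis=0 (YZ plane), |mask|=6  ⇒  voxels=7

voxel count = 7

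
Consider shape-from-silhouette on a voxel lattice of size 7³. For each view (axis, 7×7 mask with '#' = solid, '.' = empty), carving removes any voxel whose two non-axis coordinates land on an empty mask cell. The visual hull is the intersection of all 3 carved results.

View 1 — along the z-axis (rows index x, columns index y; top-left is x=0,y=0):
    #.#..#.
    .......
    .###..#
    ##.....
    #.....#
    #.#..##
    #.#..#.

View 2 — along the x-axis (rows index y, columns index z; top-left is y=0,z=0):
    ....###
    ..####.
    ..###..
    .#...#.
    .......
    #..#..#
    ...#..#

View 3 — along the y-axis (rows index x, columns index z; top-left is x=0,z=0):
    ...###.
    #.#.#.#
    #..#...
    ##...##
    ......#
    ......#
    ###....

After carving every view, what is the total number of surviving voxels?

initial block: 7^3 = 343
V1 z: intersect with XY mask (18 set) -- 126 left
V2 x: intersect with YZ mask (17 set) -- 52 left
V3 y: intersect with XZ mask (18 set) -- 18 left

remaining voxels: 18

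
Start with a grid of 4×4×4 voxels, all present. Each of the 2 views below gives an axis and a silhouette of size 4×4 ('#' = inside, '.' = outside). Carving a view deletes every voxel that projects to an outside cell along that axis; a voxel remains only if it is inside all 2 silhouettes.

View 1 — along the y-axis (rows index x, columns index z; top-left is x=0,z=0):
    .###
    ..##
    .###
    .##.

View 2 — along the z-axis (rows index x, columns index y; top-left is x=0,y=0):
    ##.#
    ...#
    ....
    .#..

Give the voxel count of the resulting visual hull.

|visual hull| = 13

full grid |V| = 64
V1 y: intersect with XZ mask (10 set) -- 40 left
V2 z: intersect with XY mask (5 set) -- 13 left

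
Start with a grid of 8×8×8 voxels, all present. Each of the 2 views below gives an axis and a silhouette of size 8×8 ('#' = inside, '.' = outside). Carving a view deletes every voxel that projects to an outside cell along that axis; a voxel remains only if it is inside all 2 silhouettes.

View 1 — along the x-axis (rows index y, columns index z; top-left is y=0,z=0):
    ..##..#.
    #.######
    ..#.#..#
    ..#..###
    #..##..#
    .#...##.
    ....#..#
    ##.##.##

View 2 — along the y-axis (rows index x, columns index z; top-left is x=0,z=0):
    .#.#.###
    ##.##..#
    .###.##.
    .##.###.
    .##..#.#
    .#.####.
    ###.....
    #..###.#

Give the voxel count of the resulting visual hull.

|visual hull| = 141

before carving: 512 voxels (8×8×8)
[1] x-view keeps 32 columns → grid now 256
[2] y-view keeps 37 columns → grid now 141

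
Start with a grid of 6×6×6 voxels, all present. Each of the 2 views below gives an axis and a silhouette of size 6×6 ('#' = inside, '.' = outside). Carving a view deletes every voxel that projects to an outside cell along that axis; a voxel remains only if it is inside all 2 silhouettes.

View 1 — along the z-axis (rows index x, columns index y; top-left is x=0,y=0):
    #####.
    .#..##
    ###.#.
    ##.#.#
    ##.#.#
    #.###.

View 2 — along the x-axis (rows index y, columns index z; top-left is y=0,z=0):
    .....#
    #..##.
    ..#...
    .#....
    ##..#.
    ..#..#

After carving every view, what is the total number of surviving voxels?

|visual hull| = 45

start: 6×6×6 = 216 voxels
V1 z: intersect with XY mask (24 set) -- 144 left
V2 x: intersect with YZ mask (11 set) -- 45 left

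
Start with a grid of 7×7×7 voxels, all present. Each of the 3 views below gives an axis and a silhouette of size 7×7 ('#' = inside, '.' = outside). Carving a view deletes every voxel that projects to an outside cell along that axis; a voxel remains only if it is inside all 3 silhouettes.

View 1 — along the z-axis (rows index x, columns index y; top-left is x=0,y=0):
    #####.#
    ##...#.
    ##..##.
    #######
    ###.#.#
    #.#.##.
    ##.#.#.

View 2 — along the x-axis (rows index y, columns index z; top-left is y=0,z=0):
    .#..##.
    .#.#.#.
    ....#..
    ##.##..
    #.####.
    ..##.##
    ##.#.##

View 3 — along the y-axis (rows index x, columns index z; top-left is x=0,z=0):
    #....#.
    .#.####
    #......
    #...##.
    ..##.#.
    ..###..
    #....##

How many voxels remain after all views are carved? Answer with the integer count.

49 voxels

start: 7×7×7 = 343 voxels
after view 1 [z-axis, 33 of 49 cells solid] → remaining = 231
after view 2 [x-axis, 25 of 49 cells solid] → remaining = 115
after view 3 [y-axis, 20 of 49 cells solid] → remaining = 49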